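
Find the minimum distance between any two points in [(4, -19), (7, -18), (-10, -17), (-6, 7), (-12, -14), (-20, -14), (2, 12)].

Computing all pairwise distances among 7 points:

d((4, -19), (7, -18)) = 3.1623 <-- minimum
d((4, -19), (-10, -17)) = 14.1421
d((4, -19), (-6, 7)) = 27.8568
d((4, -19), (-12, -14)) = 16.7631
d((4, -19), (-20, -14)) = 24.5153
d((4, -19), (2, 12)) = 31.0644
d((7, -18), (-10, -17)) = 17.0294
d((7, -18), (-6, 7)) = 28.178
d((7, -18), (-12, -14)) = 19.4165
d((7, -18), (-20, -14)) = 27.2947
d((7, -18), (2, 12)) = 30.4138
d((-10, -17), (-6, 7)) = 24.3311
d((-10, -17), (-12, -14)) = 3.6056
d((-10, -17), (-20, -14)) = 10.4403
d((-10, -17), (2, 12)) = 31.3847
d((-6, 7), (-12, -14)) = 21.8403
d((-6, 7), (-20, -14)) = 25.2389
d((-6, 7), (2, 12)) = 9.434
d((-12, -14), (-20, -14)) = 8.0
d((-12, -14), (2, 12)) = 29.5296
d((-20, -14), (2, 12)) = 34.0588

Closest pair: (4, -19) and (7, -18) with distance 3.1623

The closest pair is (4, -19) and (7, -18) with Euclidean distance 3.1623. For 7 points, brute-force pairwise comparison is shown above. For large n, the divide-and-conquer algorithm (sort by x, recurse on halves, check the dividing strip) achieves O(n log n).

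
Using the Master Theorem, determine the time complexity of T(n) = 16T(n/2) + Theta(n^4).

Master Theorem for T(n) = 16T(n/2) + O(n^4):

a = 16, b = 2, c = 4
log_b(a) = log_2(16) = 4.0000

Case 2: c = 4 = log_2(16) = 4.0000
T(n) = O(n^4 log n) = O(n^4 log n)

For T(n) = 16T(n/2) + O(n^4): log_2(16) = 4.0000. This is Case 2 of the Master Theorem (c = log_b(a), equal work at all levels), giving O(n^4 log n).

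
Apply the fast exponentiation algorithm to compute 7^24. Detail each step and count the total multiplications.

Computing 7^24 by squaring (build up from 7^1; each line after the first costs one multiplication):

7^1 = 7
7^2 = (7^1)^2 = 7^2 = 49
7^3 = 7 * 7^2 = 7 * 49 = 343
7^6 = (7^3)^2 = 343^2 = 117649
7^12 = (7^6)^2 = 117649^2 = 13841287201
7^24 = (7^12)^2 = 13841287201^2 = 191581231380566414401

Result: 191581231380566414401
Multiplications needed: 5 (5 lines after 7^1)

7^24 = 191581231380566414401. Using exponentiation by squaring, this requires 5 multiplications. The key idea: if the exponent is even, square the half-power; if odd, multiply by the base once.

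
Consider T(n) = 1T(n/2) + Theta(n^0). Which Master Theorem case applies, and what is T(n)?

Master Theorem for T(n) = 1T(n/2) + O(n^0):

a = 1, b = 2, c = 0
log_b(a) = log_2(1) = 0.0000

Case 2: c = 0 = log_2(1) = 0.0000
T(n) = O(n^0 log n) = O(log n)

For T(n) = 1T(n/2) + O(n^0): log_2(1) = 0.0000. This is Case 2 of the Master Theorem (c = log_b(a), equal work at all levels), giving O(log n).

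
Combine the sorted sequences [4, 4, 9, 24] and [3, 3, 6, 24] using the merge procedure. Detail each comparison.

Merging process:

Compare 4 vs 3: take 3 from right. Merged: [3]
Compare 4 vs 3: take 3 from right. Merged: [3, 3]
Compare 4 vs 6: take 4 from left. Merged: [3, 3, 4]
Compare 4 vs 6: take 4 from left. Merged: [3, 3, 4, 4]
Compare 9 vs 6: take 6 from right. Merged: [3, 3, 4, 4, 6]
Compare 9 vs 24: take 9 from left. Merged: [3, 3, 4, 4, 6, 9]
Compare 24 vs 24: take 24 from left. Merged: [3, 3, 4, 4, 6, 9, 24]
Append remaining from right: [24]. Merged: [3, 3, 4, 4, 6, 9, 24, 24]

Final merged array: [3, 3, 4, 4, 6, 9, 24, 24]
Total comparisons: 7

The merged array is [3, 3, 4, 4, 6, 9, 24, 24], requiring 7 comparisons. The merge step runs in O(n) time where n is the total number of elements.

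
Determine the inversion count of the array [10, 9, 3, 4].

Finding inversions in [10, 9, 3, 4]:

(0, 1): arr[0]=10 > arr[1]=9
(0, 2): arr[0]=10 > arr[2]=3
(0, 3): arr[0]=10 > arr[3]=4
(1, 2): arr[1]=9 > arr[2]=3
(1, 3): arr[1]=9 > arr[3]=4

Total inversions: 5

The array has 5 inversion(s): (0,1), (0,2), (0,3), (1,2), (1,3). Each pair (i,j) satisfies i < j and arr[i] > arr[j].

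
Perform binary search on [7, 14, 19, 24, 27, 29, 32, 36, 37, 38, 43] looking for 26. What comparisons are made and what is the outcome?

Binary search for 26 in [7, 14, 19, 24, 27, 29, 32, 36, 37, 38, 43]:

lo=0, hi=10, mid=5, arr[mid]=29 -> 29 > 26, search left half
lo=0, hi=4, mid=2, arr[mid]=19 -> 19 < 26, search right half
lo=3, hi=4, mid=3, arr[mid]=24 -> 24 < 26, search right half
lo=4, hi=4, mid=4, arr[mid]=27 -> 27 > 26, search left half
lo=4 > hi=3, target 26 not found

Binary search determines that 26 is not in the array after 4 comparisons. The search space was exhausted without finding the target.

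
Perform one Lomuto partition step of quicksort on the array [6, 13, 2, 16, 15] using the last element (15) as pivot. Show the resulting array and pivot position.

Lomuto partition with pivot = 15:

Initial array: [6, 13, 2, 16, 15]

arr[0]=6 <= 15: swap with position 0, array becomes [6, 13, 2, 16, 15]
arr[1]=13 <= 15: swap with position 1, array becomes [6, 13, 2, 16, 15]
arr[2]=2 <= 15: swap with position 2, array becomes [6, 13, 2, 16, 15]
arr[3]=16 > 15: no swap

Place pivot at position 3: [6, 13, 2, 15, 16]
Pivot position: 3

After partitioning with pivot 15, the array becomes [6, 13, 2, 15, 16]. The pivot is placed at index 3. All elements to the left of the pivot are <= 15, and all elements to the right are > 15.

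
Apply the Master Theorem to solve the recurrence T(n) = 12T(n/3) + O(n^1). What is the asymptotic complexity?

Master Theorem for T(n) = 12T(n/3) + O(n^1):

a = 12, b = 3, c = 1
log_b(a) = log_3(12) = 2.2619

Case 1: c = 1 < log_3(12) = 2.2619
T(n) = O(n^(log_3 12))

For T(n) = 12T(n/3) + O(n^1): log_3(12) = 2.2619. This is Case 1 of the Master Theorem (c < log_b(a), work dominated by leaves), giving O(n^(log_3 12)).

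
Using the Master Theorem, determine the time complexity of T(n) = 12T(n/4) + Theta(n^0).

Master Theorem for T(n) = 12T(n/4) + O(n^0):

a = 12, b = 4, c = 0
log_b(a) = log_4(12) = 1.7925

Case 1: c = 0 < log_4(12) = 1.7925
T(n) = O(n^(log_4 12))

For T(n) = 12T(n/4) + O(n^0): log_4(12) = 1.7925. This is Case 1 of the Master Theorem (c < log_b(a), work dominated by leaves), giving O(n^(log_4 12)).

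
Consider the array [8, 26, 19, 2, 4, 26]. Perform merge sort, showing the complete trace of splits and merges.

Merge sort trace:

Split: [8, 26, 19, 2, 4, 26] -> [8, 26, 19] and [2, 4, 26]
  Split: [8, 26, 19] -> [8] and [26, 19]
    Split: [26, 19] -> [26] and [19]
    Merge: [26] + [19] -> [19, 26]
  Merge: [8] + [19, 26] -> [8, 19, 26]
  Split: [2, 4, 26] -> [2] and [4, 26]
    Split: [4, 26] -> [4] and [26]
    Merge: [4] + [26] -> [4, 26]
  Merge: [2] + [4, 26] -> [2, 4, 26]
Merge: [8, 19, 26] + [2, 4, 26] -> [2, 4, 8, 19, 26, 26]

Final sorted array: [2, 4, 8, 19, 26, 26]

The merge sort proceeds by recursively splitting the array and merging sorted halves.
After all merges, the sorted array is [2, 4, 8, 19, 26, 26].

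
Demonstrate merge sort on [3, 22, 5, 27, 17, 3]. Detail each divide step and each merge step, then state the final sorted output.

Merge sort trace:

Split: [3, 22, 5, 27, 17, 3] -> [3, 22, 5] and [27, 17, 3]
  Split: [3, 22, 5] -> [3] and [22, 5]
    Split: [22, 5] -> [22] and [5]
    Merge: [22] + [5] -> [5, 22]
  Merge: [3] + [5, 22] -> [3, 5, 22]
  Split: [27, 17, 3] -> [27] and [17, 3]
    Split: [17, 3] -> [17] and [3]
    Merge: [17] + [3] -> [3, 17]
  Merge: [27] + [3, 17] -> [3, 17, 27]
Merge: [3, 5, 22] + [3, 17, 27] -> [3, 3, 5, 17, 22, 27]

Final sorted array: [3, 3, 5, 17, 22, 27]

The merge sort proceeds by recursively splitting the array and merging sorted halves.
After all merges, the sorted array is [3, 3, 5, 17, 22, 27].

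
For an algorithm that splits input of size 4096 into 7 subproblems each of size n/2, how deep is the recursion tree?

For divide and conquer with division factor 2:

Problem sizes at each level:
Level 0: 4096
Level 1: 2048
Level 2: 1024
Level 3: 512
Level 4: 256
Level 5: 128
Level 6: 64
Level 7: 32
Level 8: 16
Level 9: 8
Level 10: 4
Level 11: 2
Level 12: 1

The root is level 0 and the size-1 base case is level 12 (the tree spans levels 0 through 12, i.e. 13 levels counting the root), so the depth is the number of divisions: log_2(4096) = 12

The recursion tree depth is log_2(4096) = 12. At each level, the problem size is divided by 2, so it takes 12 divisions to reduce to a base case of size 1. The algorithm makes 7 recursive calls at each level.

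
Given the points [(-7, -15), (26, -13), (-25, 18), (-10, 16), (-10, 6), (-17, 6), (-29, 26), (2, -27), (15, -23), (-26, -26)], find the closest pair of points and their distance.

Computing all pairwise distances among 10 points:

d((-7, -15), (26, -13)) = 33.0606
d((-7, -15), (-25, 18)) = 37.5899
d((-7, -15), (-10, 16)) = 31.1448
d((-7, -15), (-10, 6)) = 21.2132
d((-7, -15), (-17, 6)) = 23.2594
d((-7, -15), (-29, 26)) = 46.5296
d((-7, -15), (2, -27)) = 15.0
d((-7, -15), (15, -23)) = 23.4094
d((-7, -15), (-26, -26)) = 21.9545
d((26, -13), (-25, 18)) = 59.6825
d((26, -13), (-10, 16)) = 46.2277
d((26, -13), (-10, 6)) = 40.7063
d((26, -13), (-17, 6)) = 47.0106
d((26, -13), (-29, 26)) = 67.424
d((26, -13), (2, -27)) = 27.7849
d((26, -13), (15, -23)) = 14.8661
d((26, -13), (-26, -26)) = 53.6004
d((-25, 18), (-10, 16)) = 15.1327
d((-25, 18), (-10, 6)) = 19.2094
d((-25, 18), (-17, 6)) = 14.4222
d((-25, 18), (-29, 26)) = 8.9443
d((-25, 18), (2, -27)) = 52.4786
d((-25, 18), (15, -23)) = 57.28
d((-25, 18), (-26, -26)) = 44.0114
d((-10, 16), (-10, 6)) = 10.0
d((-10, 16), (-17, 6)) = 12.2066
d((-10, 16), (-29, 26)) = 21.4709
d((-10, 16), (2, -27)) = 44.643
d((-10, 16), (15, -23)) = 46.3249
d((-10, 16), (-26, -26)) = 44.9444
d((-10, 6), (-17, 6)) = 7.0 <-- minimum
d((-10, 6), (-29, 26)) = 27.5862
d((-10, 6), (2, -27)) = 35.1141
d((-10, 6), (15, -23)) = 38.2884
d((-10, 6), (-26, -26)) = 35.7771
d((-17, 6), (-29, 26)) = 23.3238
d((-17, 6), (2, -27)) = 38.0789
d((-17, 6), (15, -23)) = 43.1856
d((-17, 6), (-26, -26)) = 33.2415
d((-29, 26), (2, -27)) = 61.4003
d((-29, 26), (15, -23)) = 65.8559
d((-29, 26), (-26, -26)) = 52.0865
d((2, -27), (15, -23)) = 13.6015
d((2, -27), (-26, -26)) = 28.0179
d((15, -23), (-26, -26)) = 41.1096

Closest pair: (-10, 6) and (-17, 6) with distance 7.0

The closest pair is (-10, 6) and (-17, 6) with Euclidean distance 7.0. For 10 points, brute-force pairwise comparison is shown above. For large n, the divide-and-conquer algorithm (sort by x, recurse on halves, check the dividing strip) achieves O(n log n).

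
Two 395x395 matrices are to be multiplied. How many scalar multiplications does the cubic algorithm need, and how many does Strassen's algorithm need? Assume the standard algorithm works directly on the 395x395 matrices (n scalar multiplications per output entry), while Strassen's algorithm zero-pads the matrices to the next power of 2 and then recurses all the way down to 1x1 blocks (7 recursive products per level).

Matrix multiplication for 395x395 matrices:

Strassen's algorithm requires power-of-2 dimensions. Pad 395x395 to 512x512 (next power of 2).

Standard algorithm: 395^3 = 61629875 multiplications
Strassen's algorithm: 7^(log2(512)) = 7^9 = 40353607 multiplications
Savings: 61629875 - 40353607 = 21276268 multiplications

Standard: 61629875 multiplications (395^3). Strassen: 40353607 multiplications (7^9, after padding to 512x512). Strassen reduces 8 recursive multiplications to 7 at each level.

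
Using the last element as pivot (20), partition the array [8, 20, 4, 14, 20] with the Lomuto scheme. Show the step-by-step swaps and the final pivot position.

Lomuto partition with pivot = 20:

Initial array: [8, 20, 4, 14, 20]

arr[0]=8 <= 20: swap with position 0, array becomes [8, 20, 4, 14, 20]
arr[1]=20 <= 20: swap with position 1, array becomes [8, 20, 4, 14, 20]
arr[2]=4 <= 20: swap with position 2, array becomes [8, 20, 4, 14, 20]
arr[3]=14 <= 20: swap with position 3, array becomes [8, 20, 4, 14, 20]

Place pivot at position 4: [8, 20, 4, 14, 20]
Pivot position: 4

After partitioning with pivot 20, the array becomes [8, 20, 4, 14, 20]. The pivot is placed at index 4. All elements to the left of the pivot are <= 20, and all elements to the right are > 20.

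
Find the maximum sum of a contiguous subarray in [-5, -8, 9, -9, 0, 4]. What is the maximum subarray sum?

Using Kadane's algorithm on [-5, -8, 9, -9, 0, 4]:

Scanning through the array:
Position 1 (value -8): max_ending_here = -8, max_so_far = -5
Position 2 (value 9): max_ending_here = 9, max_so_far = 9
Position 3 (value -9): max_ending_here = 0, max_so_far = 9
Position 4 (value 0): max_ending_here = 0, max_so_far = 9
Position 5 (value 4): max_ending_here = 4, max_so_far = 9

Maximum subarray: [9]
Maximum sum: 9

The maximum subarray is [9] with sum 9. This subarray runs from index 2 to index 2.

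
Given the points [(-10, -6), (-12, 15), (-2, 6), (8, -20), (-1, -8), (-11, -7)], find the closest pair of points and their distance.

Computing all pairwise distances among 6 points:

d((-10, -6), (-12, 15)) = 21.095
d((-10, -6), (-2, 6)) = 14.4222
d((-10, -6), (8, -20)) = 22.8035
d((-10, -6), (-1, -8)) = 9.2195
d((-10, -6), (-11, -7)) = 1.4142 <-- minimum
d((-12, 15), (-2, 6)) = 13.4536
d((-12, 15), (8, -20)) = 40.3113
d((-12, 15), (-1, -8)) = 25.4951
d((-12, 15), (-11, -7)) = 22.0227
d((-2, 6), (8, -20)) = 27.8568
d((-2, 6), (-1, -8)) = 14.0357
d((-2, 6), (-11, -7)) = 15.8114
d((8, -20), (-1, -8)) = 15.0
d((8, -20), (-11, -7)) = 23.0217
d((-1, -8), (-11, -7)) = 10.0499

Closest pair: (-10, -6) and (-11, -7) with distance 1.4142

The closest pair is (-10, -6) and (-11, -7) with Euclidean distance 1.4142. For 6 points, brute-force pairwise comparison is shown above. For large n, the divide-and-conquer algorithm (sort by x, recurse on halves, check the dividing strip) achieves O(n log n).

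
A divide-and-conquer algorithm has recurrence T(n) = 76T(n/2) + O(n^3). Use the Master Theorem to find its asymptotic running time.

Master Theorem for T(n) = 76T(n/2) + O(n^3):

a = 76, b = 2, c = 3
log_b(a) = log_2(76) = 6.2479

Case 1: c = 3 < log_2(76) = 6.2479
T(n) = O(n^(log_2 76))

For T(n) = 76T(n/2) + O(n^3): log_2(76) = 6.2479. This is Case 1 of the Master Theorem (c < log_b(a), work dominated by leaves), giving O(n^(log_2 76)).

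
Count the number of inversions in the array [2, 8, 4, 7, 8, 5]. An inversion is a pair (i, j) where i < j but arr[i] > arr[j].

Finding inversions in [2, 8, 4, 7, 8, 5]:

(1, 2): arr[1]=8 > arr[2]=4
(1, 3): arr[1]=8 > arr[3]=7
(1, 5): arr[1]=8 > arr[5]=5
(3, 5): arr[3]=7 > arr[5]=5
(4, 5): arr[4]=8 > arr[5]=5

Total inversions: 5

The array has 5 inversion(s): (1,2), (1,3), (1,5), (3,5), (4,5). Each pair (i,j) satisfies i < j and arr[i] > arr[j].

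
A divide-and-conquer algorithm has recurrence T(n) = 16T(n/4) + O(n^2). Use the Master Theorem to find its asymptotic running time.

Master Theorem for T(n) = 16T(n/4) + O(n^2):

a = 16, b = 4, c = 2
log_b(a) = log_4(16) = 2.0000

Case 2: c = 2 = log_4(16) = 2.0000
T(n) = O(n^2 log n) = O(n^2 log n)

For T(n) = 16T(n/4) + O(n^2): log_4(16) = 2.0000. This is Case 2 of the Master Theorem (c = log_b(a), equal work at all levels), giving O(n^2 log n).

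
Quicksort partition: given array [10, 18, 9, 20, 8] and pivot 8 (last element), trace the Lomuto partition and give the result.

Lomuto partition with pivot = 8:

Initial array: [10, 18, 9, 20, 8]

arr[0]=10 > 8: no swap
arr[1]=18 > 8: no swap
arr[2]=9 > 8: no swap
arr[3]=20 > 8: no swap

Place pivot at position 0: [8, 18, 9, 20, 10]
Pivot position: 0

After partitioning with pivot 8, the array becomes [8, 18, 9, 20, 10]. The pivot is placed at index 0. All elements to the left of the pivot are <= 8, and all elements to the right are > 8.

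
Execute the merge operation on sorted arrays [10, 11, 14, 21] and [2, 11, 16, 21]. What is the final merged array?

Merging process:

Compare 10 vs 2: take 2 from right. Merged: [2]
Compare 10 vs 11: take 10 from left. Merged: [2, 10]
Compare 11 vs 11: take 11 from left. Merged: [2, 10, 11]
Compare 14 vs 11: take 11 from right. Merged: [2, 10, 11, 11]
Compare 14 vs 16: take 14 from left. Merged: [2, 10, 11, 11, 14]
Compare 21 vs 16: take 16 from right. Merged: [2, 10, 11, 11, 14, 16]
Compare 21 vs 21: take 21 from left. Merged: [2, 10, 11, 11, 14, 16, 21]
Append remaining from right: [21]. Merged: [2, 10, 11, 11, 14, 16, 21, 21]

Final merged array: [2, 10, 11, 11, 14, 16, 21, 21]
Total comparisons: 7

The merged array is [2, 10, 11, 11, 14, 16, 21, 21], requiring 7 comparisons. The merge step runs in O(n) time where n is the total number of elements.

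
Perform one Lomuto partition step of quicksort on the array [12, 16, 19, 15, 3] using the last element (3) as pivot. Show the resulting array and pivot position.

Lomuto partition with pivot = 3:

Initial array: [12, 16, 19, 15, 3]

arr[0]=12 > 3: no swap
arr[1]=16 > 3: no swap
arr[2]=19 > 3: no swap
arr[3]=15 > 3: no swap

Place pivot at position 0: [3, 16, 19, 15, 12]
Pivot position: 0

After partitioning with pivot 3, the array becomes [3, 16, 19, 15, 12]. The pivot is placed at index 0. All elements to the left of the pivot are <= 3, and all elements to the right are > 3.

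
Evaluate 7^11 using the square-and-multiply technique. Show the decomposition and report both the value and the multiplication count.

Computing 7^11 by squaring (build up from 7^1; each line after the first costs one multiplication):

7^1 = 7
7^2 = (7^1)^2 = 7^2 = 49
7^4 = (7^2)^2 = 49^2 = 2401
7^5 = 7 * 7^4 = 7 * 2401 = 16807
7^10 = (7^5)^2 = 16807^2 = 282475249
7^11 = 7 * 7^10 = 7 * 282475249 = 1977326743

Result: 1977326743
Multiplications needed: 5 (5 lines after 7^1)

7^11 = 1977326743. Using exponentiation by squaring, this requires 5 multiplications. The key idea: if the exponent is even, square the half-power; if odd, multiply by the base once.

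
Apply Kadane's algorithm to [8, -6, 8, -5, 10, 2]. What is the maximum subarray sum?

Using Kadane's algorithm on [8, -6, 8, -5, 10, 2]:

Scanning through the array:
Position 1 (value -6): max_ending_here = 2, max_so_far = 8
Position 2 (value 8): max_ending_here = 10, max_so_far = 10
Position 3 (value -5): max_ending_here = 5, max_so_far = 10
Position 4 (value 10): max_ending_here = 15, max_so_far = 15
Position 5 (value 2): max_ending_here = 17, max_so_far = 17

Maximum subarray: [8, -6, 8, -5, 10, 2]
Maximum sum: 17

The maximum subarray is [8, -6, 8, -5, 10, 2] with sum 17. This subarray runs from index 0 to index 5.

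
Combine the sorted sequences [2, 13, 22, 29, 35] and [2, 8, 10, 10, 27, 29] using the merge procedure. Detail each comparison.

Merging process:

Compare 2 vs 2: take 2 from left. Merged: [2]
Compare 13 vs 2: take 2 from right. Merged: [2, 2]
Compare 13 vs 8: take 8 from right. Merged: [2, 2, 8]
Compare 13 vs 10: take 10 from right. Merged: [2, 2, 8, 10]
Compare 13 vs 10: take 10 from right. Merged: [2, 2, 8, 10, 10]
Compare 13 vs 27: take 13 from left. Merged: [2, 2, 8, 10, 10, 13]
Compare 22 vs 27: take 22 from left. Merged: [2, 2, 8, 10, 10, 13, 22]
Compare 29 vs 27: take 27 from right. Merged: [2, 2, 8, 10, 10, 13, 22, 27]
Compare 29 vs 29: take 29 from left. Merged: [2, 2, 8, 10, 10, 13, 22, 27, 29]
Compare 35 vs 29: take 29 from right. Merged: [2, 2, 8, 10, 10, 13, 22, 27, 29, 29]
Append remaining from left: [35]. Merged: [2, 2, 8, 10, 10, 13, 22, 27, 29, 29, 35]

Final merged array: [2, 2, 8, 10, 10, 13, 22, 27, 29, 29, 35]
Total comparisons: 10

The merged array is [2, 2, 8, 10, 10, 13, 22, 27, 29, 29, 35], requiring 10 comparisons. The merge step runs in O(n) time where n is the total number of elements.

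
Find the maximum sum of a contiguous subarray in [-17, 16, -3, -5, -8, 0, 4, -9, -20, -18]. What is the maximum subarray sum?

Using Kadane's algorithm on [-17, 16, -3, -5, -8, 0, 4, -9, -20, -18]:

Scanning through the array:
Position 1 (value 16): max_ending_here = 16, max_so_far = 16
Position 2 (value -3): max_ending_here = 13, max_so_far = 16
Position 3 (value -5): max_ending_here = 8, max_so_far = 16
Position 4 (value -8): max_ending_here = 0, max_so_far = 16
Position 5 (value 0): max_ending_here = 0, max_so_far = 16
Position 6 (value 4): max_ending_here = 4, max_so_far = 16
Position 7 (value -9): max_ending_here = -5, max_so_far = 16
Position 8 (value -20): max_ending_here = -20, max_so_far = 16
Position 9 (value -18): max_ending_here = -18, max_so_far = 16

Maximum subarray: [16]
Maximum sum: 16

The maximum subarray is [16] with sum 16. This subarray runs from index 1 to index 1.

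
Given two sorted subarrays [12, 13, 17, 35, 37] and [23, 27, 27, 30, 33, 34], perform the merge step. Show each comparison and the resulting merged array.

Merging process:

Compare 12 vs 23: take 12 from left. Merged: [12]
Compare 13 vs 23: take 13 from left. Merged: [12, 13]
Compare 17 vs 23: take 17 from left. Merged: [12, 13, 17]
Compare 35 vs 23: take 23 from right. Merged: [12, 13, 17, 23]
Compare 35 vs 27: take 27 from right. Merged: [12, 13, 17, 23, 27]
Compare 35 vs 27: take 27 from right. Merged: [12, 13, 17, 23, 27, 27]
Compare 35 vs 30: take 30 from right. Merged: [12, 13, 17, 23, 27, 27, 30]
Compare 35 vs 33: take 33 from right. Merged: [12, 13, 17, 23, 27, 27, 30, 33]
Compare 35 vs 34: take 34 from right. Merged: [12, 13, 17, 23, 27, 27, 30, 33, 34]
Append remaining from left: [35, 37]. Merged: [12, 13, 17, 23, 27, 27, 30, 33, 34, 35, 37]

Final merged array: [12, 13, 17, 23, 27, 27, 30, 33, 34, 35, 37]
Total comparisons: 9

The merged array is [12, 13, 17, 23, 27, 27, 30, 33, 34, 35, 37], requiring 9 comparisons. The merge step runs in O(n) time where n is the total number of elements.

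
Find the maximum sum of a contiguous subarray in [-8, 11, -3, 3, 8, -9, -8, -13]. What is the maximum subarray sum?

Using Kadane's algorithm on [-8, 11, -3, 3, 8, -9, -8, -13]:

Scanning through the array:
Position 1 (value 11): max_ending_here = 11, max_so_far = 11
Position 2 (value -3): max_ending_here = 8, max_so_far = 11
Position 3 (value 3): max_ending_here = 11, max_so_far = 11
Position 4 (value 8): max_ending_here = 19, max_so_far = 19
Position 5 (value -9): max_ending_here = 10, max_so_far = 19
Position 6 (value -8): max_ending_here = 2, max_so_far = 19
Position 7 (value -13): max_ending_here = -11, max_so_far = 19

Maximum subarray: [11, -3, 3, 8]
Maximum sum: 19

The maximum subarray is [11, -3, 3, 8] with sum 19. This subarray runs from index 1 to index 4.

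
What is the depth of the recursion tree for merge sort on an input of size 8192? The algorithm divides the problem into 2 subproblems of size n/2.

For divide and conquer with division factor 2:

Problem sizes at each level:
Level 0: 8192
Level 1: 4096
Level 2: 2048
Level 3: 1024
Level 4: 512
Level 5: 256
Level 6: 128
Level 7: 64
Level 8: 32
Level 9: 16
Level 10: 8
Level 11: 4
Level 12: 2
Level 13: 1

The root is level 0 and the size-1 base case is level 13 (the tree spans levels 0 through 13, i.e. 14 levels counting the root), so the depth is the number of divisions: log_2(8192) = 13

The recursion tree depth is log_2(8192) = 13. At each level, the problem size is divided by 2, so it takes 13 divisions to reduce to a base case of size 1. The algorithm makes 2 recursive calls at each level.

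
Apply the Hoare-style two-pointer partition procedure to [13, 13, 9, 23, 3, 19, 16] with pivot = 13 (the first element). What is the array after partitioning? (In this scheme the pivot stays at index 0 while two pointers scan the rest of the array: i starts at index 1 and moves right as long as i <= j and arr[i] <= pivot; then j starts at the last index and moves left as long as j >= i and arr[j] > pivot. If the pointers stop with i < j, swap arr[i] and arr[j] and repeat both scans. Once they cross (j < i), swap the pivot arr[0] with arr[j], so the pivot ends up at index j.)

Hoare-style two-pointer partition with pivot = 13:

Initial array: [13, 13, 9, 23, 3, 19, 16]

Pointers start at i = 1, j = 6.
i stops at index 3 (arr[3]=23 > 13), j stops at index 4 (arr[4]=3 <= 13): swap arr[3] and arr[4], array becomes [13, 13, 9, 3, 23, 19, 16]
i ends at 4, j ends at 3: the pointers have crossed (j < i), so scanning stops.

Swap pivot arr[0] with arr[3] to place pivot at position 3: [3, 13, 9, 13, 23, 19, 16]
Pivot position: 3

After partitioning with pivot 13, the array becomes [3, 13, 9, 13, 23, 19, 16]. The pivot is placed at index 3. All elements to the left of the pivot are <= 13, and all elements to the right are > 13.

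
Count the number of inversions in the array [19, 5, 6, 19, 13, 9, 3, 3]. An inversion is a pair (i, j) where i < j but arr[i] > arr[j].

Finding inversions in [19, 5, 6, 19, 13, 9, 3, 3]:

(0, 1): arr[0]=19 > arr[1]=5
(0, 2): arr[0]=19 > arr[2]=6
(0, 4): arr[0]=19 > arr[4]=13
(0, 5): arr[0]=19 > arr[5]=9
(0, 6): arr[0]=19 > arr[6]=3
(0, 7): arr[0]=19 > arr[7]=3
(1, 6): arr[1]=5 > arr[6]=3
(1, 7): arr[1]=5 > arr[7]=3
(2, 6): arr[2]=6 > arr[6]=3
(2, 7): arr[2]=6 > arr[7]=3
(3, 4): arr[3]=19 > arr[4]=13
(3, 5): arr[3]=19 > arr[5]=9
(3, 6): arr[3]=19 > arr[6]=3
(3, 7): arr[3]=19 > arr[7]=3
(4, 5): arr[4]=13 > arr[5]=9
(4, 6): arr[4]=13 > arr[6]=3
(4, 7): arr[4]=13 > arr[7]=3
(5, 6): arr[5]=9 > arr[6]=3
(5, 7): arr[5]=9 > arr[7]=3

Total inversions: 19

The array has 19 inversion(s): (0,1), (0,2), (0,4), (0,5), (0,6), (0,7), (1,6), (1,7), (2,6), (2,7), (3,4), (3,5), (3,6), (3,7), (4,5), (4,6), (4,7), (5,6), (5,7). Each pair (i,j) satisfies i < j and arr[i] > arr[j].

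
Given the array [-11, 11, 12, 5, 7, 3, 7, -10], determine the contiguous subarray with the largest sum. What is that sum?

Using Kadane's algorithm on [-11, 11, 12, 5, 7, 3, 7, -10]:

Scanning through the array:
Position 1 (value 11): max_ending_here = 11, max_so_far = 11
Position 2 (value 12): max_ending_here = 23, max_so_far = 23
Position 3 (value 5): max_ending_here = 28, max_so_far = 28
Position 4 (value 7): max_ending_here = 35, max_so_far = 35
Position 5 (value 3): max_ending_here = 38, max_so_far = 38
Position 6 (value 7): max_ending_here = 45, max_so_far = 45
Position 7 (value -10): max_ending_here = 35, max_so_far = 45

Maximum subarray: [11, 12, 5, 7, 3, 7]
Maximum sum: 45

The maximum subarray is [11, 12, 5, 7, 3, 7] with sum 45. This subarray runs from index 1 to index 6.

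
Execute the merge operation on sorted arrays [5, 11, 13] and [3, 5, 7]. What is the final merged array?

Merging process:

Compare 5 vs 3: take 3 from right. Merged: [3]
Compare 5 vs 5: take 5 from left. Merged: [3, 5]
Compare 11 vs 5: take 5 from right. Merged: [3, 5, 5]
Compare 11 vs 7: take 7 from right. Merged: [3, 5, 5, 7]
Append remaining from left: [11, 13]. Merged: [3, 5, 5, 7, 11, 13]

Final merged array: [3, 5, 5, 7, 11, 13]
Total comparisons: 4

The merged array is [3, 5, 5, 7, 11, 13], requiring 4 comparisons. The merge step runs in O(n) time where n is the total number of elements.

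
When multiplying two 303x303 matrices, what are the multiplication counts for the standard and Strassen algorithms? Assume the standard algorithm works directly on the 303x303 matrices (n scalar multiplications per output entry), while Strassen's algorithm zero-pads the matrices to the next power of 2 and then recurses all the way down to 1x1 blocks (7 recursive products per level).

Matrix multiplication for 303x303 matrices:

Strassen's algorithm requires power-of-2 dimensions. Pad 303x303 to 512x512 (next power of 2).

Standard algorithm: 303^3 = 27818127 multiplications
Strassen's algorithm: 7^(log2(512)) = 7^9 = 40353607 multiplications
Difference: 27818127 - 40353607 = -12535480 (Strassen uses MORE here due to padding overhead — for small or just-over-power-of-2 n, padding can outweigh the per-level savings)

Standard: 27818127 multiplications (303^3). Strassen: 40353607 multiplications (7^9, after padding to 512x512). Strassen reduces 8 recursive multiplications to 7 at each level.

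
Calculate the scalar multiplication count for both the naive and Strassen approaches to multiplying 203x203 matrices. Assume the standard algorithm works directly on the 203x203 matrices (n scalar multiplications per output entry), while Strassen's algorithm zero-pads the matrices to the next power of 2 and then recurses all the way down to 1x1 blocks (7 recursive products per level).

Matrix multiplication for 203x203 matrices:

Strassen's algorithm requires power-of-2 dimensions. Pad 203x203 to 256x256 (next power of 2).

Standard algorithm: 203^3 = 8365427 multiplications
Strassen's algorithm: 7^(log2(256)) = 7^8 = 5764801 multiplications
Savings: 8365427 - 5764801 = 2600626 multiplications

Standard: 8365427 multiplications (203^3). Strassen: 5764801 multiplications (7^8, after padding to 256x256). Strassen reduces 8 recursive multiplications to 7 at each level.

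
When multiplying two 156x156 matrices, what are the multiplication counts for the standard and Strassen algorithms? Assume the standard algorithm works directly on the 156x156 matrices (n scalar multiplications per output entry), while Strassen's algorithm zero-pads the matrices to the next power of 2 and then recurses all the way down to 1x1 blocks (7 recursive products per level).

Matrix multiplication for 156x156 matrices:

Strassen's algorithm requires power-of-2 dimensions. Pad 156x156 to 256x256 (next power of 2).

Standard algorithm: 156^3 = 3796416 multiplications
Strassen's algorithm: 7^(log2(256)) = 7^8 = 5764801 multiplications
Difference: 3796416 - 5764801 = -1968385 (Strassen uses MORE here due to padding overhead — for small or just-over-power-of-2 n, padding can outweigh the per-level savings)

Standard: 3796416 multiplications (156^3). Strassen: 5764801 multiplications (7^8, after padding to 256x256). Strassen reduces 8 recursive multiplications to 7 at each level.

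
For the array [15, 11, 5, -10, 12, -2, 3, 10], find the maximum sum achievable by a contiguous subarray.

Using Kadane's algorithm on [15, 11, 5, -10, 12, -2, 3, 10]:

Scanning through the array:
Position 1 (value 11): max_ending_here = 26, max_so_far = 26
Position 2 (value 5): max_ending_here = 31, max_so_far = 31
Position 3 (value -10): max_ending_here = 21, max_so_far = 31
Position 4 (value 12): max_ending_here = 33, max_so_far = 33
Position 5 (value -2): max_ending_here = 31, max_so_far = 33
Position 6 (value 3): max_ending_here = 34, max_so_far = 34
Position 7 (value 10): max_ending_here = 44, max_so_far = 44

Maximum subarray: [15, 11, 5, -10, 12, -2, 3, 10]
Maximum sum: 44

The maximum subarray is [15, 11, 5, -10, 12, -2, 3, 10] with sum 44. This subarray runs from index 0 to index 7.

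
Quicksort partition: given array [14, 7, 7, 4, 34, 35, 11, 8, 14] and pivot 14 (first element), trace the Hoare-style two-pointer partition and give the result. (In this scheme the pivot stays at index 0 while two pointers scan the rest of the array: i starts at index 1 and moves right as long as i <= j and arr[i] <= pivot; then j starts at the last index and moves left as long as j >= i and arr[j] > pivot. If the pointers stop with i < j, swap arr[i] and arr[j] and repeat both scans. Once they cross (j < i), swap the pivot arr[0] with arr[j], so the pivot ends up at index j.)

Hoare-style two-pointer partition with pivot = 14:

Initial array: [14, 7, 7, 4, 34, 35, 11, 8, 14]

Pointers start at i = 1, j = 8.
i stops at index 4 (arr[4]=34 > 14), j stops at index 8 (arr[8]=14 <= 14): swap arr[4] and arr[8], array becomes [14, 7, 7, 4, 14, 35, 11, 8, 34]
i stops at index 5 (arr[5]=35 > 14), j stops at index 7 (arr[7]=8 <= 14): swap arr[5] and arr[7], array becomes [14, 7, 7, 4, 14, 8, 11, 35, 34]
i ends at 7, j ends at 6: the pointers have crossed (j < i), so scanning stops.

Swap pivot arr[0] with arr[6] to place pivot at position 6: [11, 7, 7, 4, 14, 8, 14, 35, 34]
Pivot position: 6

After partitioning with pivot 14, the array becomes [11, 7, 7, 4, 14, 8, 14, 35, 34]. The pivot is placed at index 6. All elements to the left of the pivot are <= 14, and all elements to the right are > 14.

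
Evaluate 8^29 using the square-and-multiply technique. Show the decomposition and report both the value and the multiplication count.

Computing 8^29 by squaring (build up from 8^1; each line after the first costs one multiplication):

8^1 = 8
8^2 = (8^1)^2 = 8^2 = 64
8^3 = 8 * 8^2 = 8 * 64 = 512
8^6 = (8^3)^2 = 512^2 = 262144
8^7 = 8 * 8^6 = 8 * 262144 = 2097152
8^14 = (8^7)^2 = 2097152^2 = 4398046511104
8^28 = (8^14)^2 = 4398046511104^2 = 19342813113834066795298816
8^29 = 8 * 8^28 = 8 * 19342813113834066795298816 = 154742504910672534362390528

Result: 154742504910672534362390528
Multiplications needed: 7 (7 lines after 8^1)

8^29 = 154742504910672534362390528. Using exponentiation by squaring, this requires 7 multiplications. The key idea: if the exponent is even, square the half-power; if odd, multiply by the base once.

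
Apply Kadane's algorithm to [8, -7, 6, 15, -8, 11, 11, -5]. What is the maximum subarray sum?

Using Kadane's algorithm on [8, -7, 6, 15, -8, 11, 11, -5]:

Scanning through the array:
Position 1 (value -7): max_ending_here = 1, max_so_far = 8
Position 2 (value 6): max_ending_here = 7, max_so_far = 8
Position 3 (value 15): max_ending_here = 22, max_so_far = 22
Position 4 (value -8): max_ending_here = 14, max_so_far = 22
Position 5 (value 11): max_ending_here = 25, max_so_far = 25
Position 6 (value 11): max_ending_here = 36, max_so_far = 36
Position 7 (value -5): max_ending_here = 31, max_so_far = 36

Maximum subarray: [8, -7, 6, 15, -8, 11, 11]
Maximum sum: 36

The maximum subarray is [8, -7, 6, 15, -8, 11, 11] with sum 36. This subarray runs from index 0 to index 6.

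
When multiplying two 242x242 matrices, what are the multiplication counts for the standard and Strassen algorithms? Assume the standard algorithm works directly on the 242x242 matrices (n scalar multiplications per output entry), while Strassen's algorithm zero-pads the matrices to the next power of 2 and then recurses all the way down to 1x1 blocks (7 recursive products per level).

Matrix multiplication for 242x242 matrices:

Strassen's algorithm requires power-of-2 dimensions. Pad 242x242 to 256x256 (next power of 2).

Standard algorithm: 242^3 = 14172488 multiplications
Strassen's algorithm: 7^(log2(256)) = 7^8 = 5764801 multiplications
Savings: 14172488 - 5764801 = 8407687 multiplications

Standard: 14172488 multiplications (242^3). Strassen: 5764801 multiplications (7^8, after padding to 256x256). Strassen reduces 8 recursive multiplications to 7 at each level.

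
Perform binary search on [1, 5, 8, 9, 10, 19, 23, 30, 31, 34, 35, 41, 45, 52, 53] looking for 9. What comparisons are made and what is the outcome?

Binary search for 9 in [1, 5, 8, 9, 10, 19, 23, 30, 31, 34, 35, 41, 45, 52, 53]:

lo=0, hi=14, mid=7, arr[mid]=30 -> 30 > 9, search left half
lo=0, hi=6, mid=3, arr[mid]=9 -> Found target at index 3!

Binary search finds 9 at index 3 after 2 comparisons. The search repeatedly halves the search space by comparing with the middle element.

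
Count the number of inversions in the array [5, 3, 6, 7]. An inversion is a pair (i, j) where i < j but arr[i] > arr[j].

Finding inversions in [5, 3, 6, 7]:

(0, 1): arr[0]=5 > arr[1]=3

Total inversions: 1

The array has 1 inversion(s): (0,1). Each pair (i,j) satisfies i < j and arr[i] > arr[j].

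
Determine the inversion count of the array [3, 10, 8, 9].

Finding inversions in [3, 10, 8, 9]:

(1, 2): arr[1]=10 > arr[2]=8
(1, 3): arr[1]=10 > arr[3]=9

Total inversions: 2

The array has 2 inversion(s): (1,2), (1,3). Each pair (i,j) satisfies i < j and arr[i] > arr[j].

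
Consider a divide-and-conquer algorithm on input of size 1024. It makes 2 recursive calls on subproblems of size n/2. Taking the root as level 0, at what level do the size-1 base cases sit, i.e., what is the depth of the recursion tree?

For divide and conquer with division factor 2:

Problem sizes at each level:
Level 0: 1024
Level 1: 512
Level 2: 256
Level 3: 128
Level 4: 64
Level 5: 32
Level 6: 16
Level 7: 8
Level 8: 4
Level 9: 2
Level 10: 1

The root is level 0 and the size-1 base case is level 10 (the tree spans levels 0 through 10, i.e. 11 levels counting the root), so the depth is the number of divisions: log_2(1024) = 10

The recursion tree depth is log_2(1024) = 10. At each level, the problem size is divided by 2, so it takes 10 divisions to reduce to a base case of size 1. The algorithm makes 2 recursive calls at each level.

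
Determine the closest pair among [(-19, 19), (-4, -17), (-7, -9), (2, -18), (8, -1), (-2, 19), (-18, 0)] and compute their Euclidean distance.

Computing all pairwise distances among 7 points:

d((-19, 19), (-4, -17)) = 39.0
d((-19, 19), (-7, -9)) = 30.4631
d((-19, 19), (2, -18)) = 42.5441
d((-19, 19), (8, -1)) = 33.6006
d((-19, 19), (-2, 19)) = 17.0
d((-19, 19), (-18, 0)) = 19.0263
d((-4, -17), (-7, -9)) = 8.544
d((-4, -17), (2, -18)) = 6.0828 <-- minimum
d((-4, -17), (8, -1)) = 20.0
d((-4, -17), (-2, 19)) = 36.0555
d((-4, -17), (-18, 0)) = 22.0227
d((-7, -9), (2, -18)) = 12.7279
d((-7, -9), (8, -1)) = 17.0
d((-7, -9), (-2, 19)) = 28.4429
d((-7, -9), (-18, 0)) = 14.2127
d((2, -18), (8, -1)) = 18.0278
d((2, -18), (-2, 19)) = 37.2156
d((2, -18), (-18, 0)) = 26.9072
d((8, -1), (-2, 19)) = 22.3607
d((8, -1), (-18, 0)) = 26.0192
d((-2, 19), (-18, 0)) = 24.8395

Closest pair: (-4, -17) and (2, -18) with distance 6.0828

The closest pair is (-4, -17) and (2, -18) with Euclidean distance 6.0828. For 7 points, brute-force pairwise comparison is shown above. For large n, the divide-and-conquer algorithm (sort by x, recurse on halves, check the dividing strip) achieves O(n log n).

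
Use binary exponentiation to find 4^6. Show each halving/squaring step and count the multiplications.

Computing 4^6 by squaring (build up from 4^1; each line after the first costs one multiplication):

4^1 = 4
4^2 = (4^1)^2 = 4^2 = 16
4^3 = 4 * 4^2 = 4 * 16 = 64
4^6 = (4^3)^2 = 64^2 = 4096

Result: 4096
Multiplications needed: 3 (3 lines after 4^1)

4^6 = 4096. Using exponentiation by squaring, this requires 3 multiplications. The key idea: if the exponent is even, square the half-power; if odd, multiply by the base once.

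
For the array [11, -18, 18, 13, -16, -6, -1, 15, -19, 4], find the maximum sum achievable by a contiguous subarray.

Using Kadane's algorithm on [11, -18, 18, 13, -16, -6, -1, 15, -19, 4]:

Scanning through the array:
Position 1 (value -18): max_ending_here = -7, max_so_far = 11
Position 2 (value 18): max_ending_here = 18, max_so_far = 18
Position 3 (value 13): max_ending_here = 31, max_so_far = 31
Position 4 (value -16): max_ending_here = 15, max_so_far = 31
Position 5 (value -6): max_ending_here = 9, max_so_far = 31
Position 6 (value -1): max_ending_here = 8, max_so_far = 31
Position 7 (value 15): max_ending_here = 23, max_so_far = 31
Position 8 (value -19): max_ending_here = 4, max_so_far = 31
Position 9 (value 4): max_ending_here = 8, max_so_far = 31

Maximum subarray: [18, 13]
Maximum sum: 31

The maximum subarray is [18, 13] with sum 31. This subarray runs from index 2 to index 3.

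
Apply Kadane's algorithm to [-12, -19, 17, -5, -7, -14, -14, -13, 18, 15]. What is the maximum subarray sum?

Using Kadane's algorithm on [-12, -19, 17, -5, -7, -14, -14, -13, 18, 15]:

Scanning through the array:
Position 1 (value -19): max_ending_here = -19, max_so_far = -12
Position 2 (value 17): max_ending_here = 17, max_so_far = 17
Position 3 (value -5): max_ending_here = 12, max_so_far = 17
Position 4 (value -7): max_ending_here = 5, max_so_far = 17
Position 5 (value -14): max_ending_here = -9, max_so_far = 17
Position 6 (value -14): max_ending_here = -14, max_so_far = 17
Position 7 (value -13): max_ending_here = -13, max_so_far = 17
Position 8 (value 18): max_ending_here = 18, max_so_far = 18
Position 9 (value 15): max_ending_here = 33, max_so_far = 33

Maximum subarray: [18, 15]
Maximum sum: 33

The maximum subarray is [18, 15] with sum 33. This subarray runs from index 8 to index 9.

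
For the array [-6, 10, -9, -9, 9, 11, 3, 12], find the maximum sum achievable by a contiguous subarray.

Using Kadane's algorithm on [-6, 10, -9, -9, 9, 11, 3, 12]:

Scanning through the array:
Position 1 (value 10): max_ending_here = 10, max_so_far = 10
Position 2 (value -9): max_ending_here = 1, max_so_far = 10
Position 3 (value -9): max_ending_here = -8, max_so_far = 10
Position 4 (value 9): max_ending_here = 9, max_so_far = 10
Position 5 (value 11): max_ending_here = 20, max_so_far = 20
Position 6 (value 3): max_ending_here = 23, max_so_far = 23
Position 7 (value 12): max_ending_here = 35, max_so_far = 35

Maximum subarray: [9, 11, 3, 12]
Maximum sum: 35

The maximum subarray is [9, 11, 3, 12] with sum 35. This subarray runs from index 4 to index 7.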